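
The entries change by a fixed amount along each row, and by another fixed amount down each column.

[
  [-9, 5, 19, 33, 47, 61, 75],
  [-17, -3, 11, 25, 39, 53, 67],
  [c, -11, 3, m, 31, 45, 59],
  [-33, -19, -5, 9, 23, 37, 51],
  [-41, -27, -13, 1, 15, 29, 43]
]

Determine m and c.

Along each row the entries change by 14 per step; down each column they change by -8.
Row 3: from -11 at column 2, stepping by 14 to column 4 gives 17.
Row 3: from -11 at column 2, stepping by 14 to column 1 gives -25.

m = 17, c = -25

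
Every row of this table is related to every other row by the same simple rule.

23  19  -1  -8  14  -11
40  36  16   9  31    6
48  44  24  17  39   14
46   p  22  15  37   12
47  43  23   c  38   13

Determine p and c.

p = 42, c = 16

The difference between any two rows is the same in every column — this is an addition table with the headers hidden.
Row 4 minus row 1 is 37 − 14 = 23, so its entry in column 2 is 19 + 23 = 42.
Row 5 minus row 1 is 38 − 14 = 24, so its entry in column 4 is -8 + 24 = 16.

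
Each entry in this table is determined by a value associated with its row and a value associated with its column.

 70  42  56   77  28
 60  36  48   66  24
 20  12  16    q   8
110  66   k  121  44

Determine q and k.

Each row is a constant multiple of every other row — this is a multiplication table with the headers hidden.
Row 3 is 20/70 = 2/7 times row 1, so its entry in column 4 is 77 × 2/7 = 22.
Row 4 is 110/70 = 11/7 times row 1, so its entry in column 3 is 56 × 11/7 = 88.

q = 22, k = 88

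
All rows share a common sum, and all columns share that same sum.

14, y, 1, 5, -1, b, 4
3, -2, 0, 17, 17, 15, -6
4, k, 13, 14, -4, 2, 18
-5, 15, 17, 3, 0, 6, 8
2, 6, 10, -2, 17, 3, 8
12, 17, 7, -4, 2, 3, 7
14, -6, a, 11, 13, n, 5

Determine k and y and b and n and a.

k = -3, y = 17, b = 4, n = 11, a = -4

Rows 2 and 4 both sum to 44, so that's the common total.
Column 3 has 1 + 0 + 13 + 17 + 10 + 7 = 48; the blank must be 44 − 48 = -4.
Row 3 has 4 + 13 + 14 − 4 + 2 + 18 = 47; the blank must be 44 − 47 = -3.
Column 2 has -2 − 3 + 15 + 6 + 17 − 6 = 27; the blank must be 44 − 27 = 17.
Row 7 has 14 − 6 − 4 + 11 + 13 + 5 = 33; the blank must be 44 − 33 = 11.
Row 1 has 14 + 17 + 1 + 5 − 1 + 4 = 40; the blank must be 44 − 40 = 4.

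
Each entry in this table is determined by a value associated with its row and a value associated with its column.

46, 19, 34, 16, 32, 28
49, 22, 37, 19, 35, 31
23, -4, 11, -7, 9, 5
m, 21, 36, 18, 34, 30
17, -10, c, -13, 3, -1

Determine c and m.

The difference between any two rows is the same in every column — this is an addition table with the headers hidden.
Row 5 minus row 1 is 3 − 32 = -29, so its entry in column 3 is 34 + (-29) = 5.
Row 4 minus row 1 is 34 − 32 = 2, so its entry in column 1 is 46 + 2 = 48.

c = 5, m = 48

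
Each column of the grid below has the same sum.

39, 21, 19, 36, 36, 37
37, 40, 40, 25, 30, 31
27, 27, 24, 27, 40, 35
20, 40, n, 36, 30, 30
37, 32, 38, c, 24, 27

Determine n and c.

Columns 2 and 5 both add up to 160, so every column sums to 160.
Column 3: 19 + 40 + 24 + 38 = 121, so the missing entry is 160 − 121 = 39.
Column 4: 36 + 25 + 27 + 36 = 124, so the missing entry is 160 − 124 = 36.

n = 39, c = 36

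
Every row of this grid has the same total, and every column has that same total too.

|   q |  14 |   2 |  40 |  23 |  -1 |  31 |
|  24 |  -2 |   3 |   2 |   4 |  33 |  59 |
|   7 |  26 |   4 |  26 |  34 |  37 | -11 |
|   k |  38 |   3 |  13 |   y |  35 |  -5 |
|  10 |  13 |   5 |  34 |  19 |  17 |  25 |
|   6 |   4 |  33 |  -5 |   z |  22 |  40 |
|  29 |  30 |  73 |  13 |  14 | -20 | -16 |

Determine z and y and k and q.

Rows 2 and 3 both sum to 123, so that's the common total.
The known cells in row 1 total 109, leaving 123 − 109 = 14 for the blank.
The known cells in row 6 total 100, leaving 123 − 100 = 23 for the blank.
The known cells in column 5 total 117, leaving 123 − 117 = 6 for the blank.
The known cells in row 4 total 90, leaving 123 − 90 = 33 for the blank.

z = 23, y = 6, k = 33, q = 14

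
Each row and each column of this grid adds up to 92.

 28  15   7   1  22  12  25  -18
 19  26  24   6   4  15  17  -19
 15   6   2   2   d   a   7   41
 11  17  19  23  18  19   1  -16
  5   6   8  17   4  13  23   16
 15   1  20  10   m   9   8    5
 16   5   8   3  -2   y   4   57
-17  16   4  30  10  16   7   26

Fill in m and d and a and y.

m = 24, d = 12, a = 7, y = 1

Row 6 has 15 + 1 + 20 + 10 + 9 + 8 + 5 = 68; the blank must be 92 − 68 = 24.
Column 5 has 22 + 4 + 18 + 4 + 24 − 2 + 10 = 80; the blank must be 92 − 80 = 12.
Row 3 has 15 + 6 + 2 + 2 + 12 + 7 + 41 = 85; the blank must be 92 − 85 = 7.
Row 7 has 16 + 5 + 8 + 3 − 2 + 4 + 57 = 91; the blank must be 92 − 91 = 1.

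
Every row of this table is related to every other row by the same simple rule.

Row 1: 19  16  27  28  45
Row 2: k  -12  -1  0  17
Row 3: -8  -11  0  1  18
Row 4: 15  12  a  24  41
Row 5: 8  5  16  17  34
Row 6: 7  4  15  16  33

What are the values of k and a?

k = -9, a = 23

The difference between any two rows is the same in every column — this is an addition table with the headers hidden.
Row 2 minus row 1 is -12 − 16 = -28, so its entry in column 1 is 19 + (-28) = -9.
Row 4 minus row 1 is 12 − 16 = -4, so its entry in column 3 is 27 + (-4) = 23.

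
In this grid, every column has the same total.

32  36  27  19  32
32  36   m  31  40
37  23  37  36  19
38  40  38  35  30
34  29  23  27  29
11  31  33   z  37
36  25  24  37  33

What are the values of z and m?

z = 35, m = 38

The complete columns each total 220.
Column 4 is missing 220 − 185 = 35 (since 19 + 31 + 36 + 35 + 27 + 37 = 185).
Column 3 is missing 220 − 182 = 38 (since 27 + 37 + 38 + 23 + 33 + 24 = 182).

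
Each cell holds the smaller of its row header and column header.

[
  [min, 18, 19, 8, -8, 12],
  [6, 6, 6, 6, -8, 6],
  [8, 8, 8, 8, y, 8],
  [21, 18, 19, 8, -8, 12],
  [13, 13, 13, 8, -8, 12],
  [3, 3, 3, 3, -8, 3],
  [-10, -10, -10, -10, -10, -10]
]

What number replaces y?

-8

min(8, -8) = -8.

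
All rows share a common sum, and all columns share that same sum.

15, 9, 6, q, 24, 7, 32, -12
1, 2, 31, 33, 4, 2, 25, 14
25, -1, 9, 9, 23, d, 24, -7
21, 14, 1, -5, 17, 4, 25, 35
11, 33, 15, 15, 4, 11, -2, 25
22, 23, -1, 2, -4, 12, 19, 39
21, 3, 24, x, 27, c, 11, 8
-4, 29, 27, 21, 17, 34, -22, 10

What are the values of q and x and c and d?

Rows 2 and 4 both sum to 112, so that's the common total.
Row 1 has 15 + 9 + 6 + 24 + 7 + 32 − 12 = 81; the blank must be 112 − 81 = 31.
Row 3 has 25 − 1 + 9 + 9 + 23 + 24 − 7 = 82; the blank must be 112 − 82 = 30.
Column 6 has 7 + 2 + 30 + 4 + 11 + 12 + 34 = 100; the blank must be 112 − 100 = 12.
Row 7 has 21 + 3 + 24 + 27 + 12 + 11 + 8 = 106; the blank must be 112 − 106 = 6.

q = 31, x = 6, c = 12, d = 30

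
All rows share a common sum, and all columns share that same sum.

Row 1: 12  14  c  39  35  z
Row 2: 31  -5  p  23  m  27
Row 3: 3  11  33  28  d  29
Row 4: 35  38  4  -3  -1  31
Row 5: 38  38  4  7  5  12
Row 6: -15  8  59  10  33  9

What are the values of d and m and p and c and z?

Rows 4 and 5 both sum to 104, so that's the common total.
Row 3 has 3 + 11 + 33 + 28 + 29 = 104; the blank must be 104 − 104 = 0.
Column 5 has 35 + 0 − 1 + 5 + 33 = 72; the blank must be 104 − 72 = 32.
Row 2 has 31 − 5 + 23 + 32 + 27 = 108; the blank must be 104 − 108 = -4.
Column 3 has -4 + 33 + 4 + 4 + 59 = 96; the blank must be 104 − 96 = 8.
Row 1 has 12 + 14 + 8 + 39 + 35 = 108; the blank must be 104 − 108 = -4.

d = 0, m = 32, p = -4, c = 8, z = -4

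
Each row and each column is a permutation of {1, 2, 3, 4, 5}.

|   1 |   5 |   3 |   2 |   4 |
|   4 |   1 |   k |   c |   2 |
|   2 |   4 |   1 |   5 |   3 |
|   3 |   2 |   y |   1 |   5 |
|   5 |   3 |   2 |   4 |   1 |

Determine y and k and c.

y = 4, k = 5, c = 3

For row 4, column 3: row 4 already has {1, 2, 3, 5}; that leaves 4.
At (row 2, col 3): column 3 already has {1, 2, 3, 4}, so the value is 5.
Cell (2,4): row 2 already has {1, 2, 4, 5} → 3.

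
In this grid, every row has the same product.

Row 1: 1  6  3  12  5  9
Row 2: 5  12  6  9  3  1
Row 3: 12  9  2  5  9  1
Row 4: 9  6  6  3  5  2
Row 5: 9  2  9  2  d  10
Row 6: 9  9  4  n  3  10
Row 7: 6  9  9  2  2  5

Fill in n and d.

n = 1, d = 3

Rows 1 and 2 each multiply to 9720, so every row has product 9720.
Row 6: 9×9×4×3×10 = 9720, so the missing entry is 9720 ÷ 9720 = 1.
Row 5: 9×2×9×2×10 = 3240, so the missing entry is 9720 ÷ 3240 = 3.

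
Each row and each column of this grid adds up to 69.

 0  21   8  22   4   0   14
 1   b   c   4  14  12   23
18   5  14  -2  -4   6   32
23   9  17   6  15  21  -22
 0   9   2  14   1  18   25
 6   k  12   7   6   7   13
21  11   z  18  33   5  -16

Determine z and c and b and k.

z = -3, c = 19, b = -4, k = 18

Row 7: 21 + 11 + 18 + 33 + 5 − 16 = 72, so its missing entry is 69 − 72 = -3.
Column 3: 8 + 14 + 17 + 2 + 12 − 3 = 50, so its missing entry is 69 − 50 = 19.
Row 2: 1 + 19 + 4 + 14 + 12 + 23 = 73, so its missing entry is 69 − 73 = -4.
Row 6: 6 + 12 + 7 + 6 + 7 + 13 = 51, so its missing entry is 69 − 51 = 18.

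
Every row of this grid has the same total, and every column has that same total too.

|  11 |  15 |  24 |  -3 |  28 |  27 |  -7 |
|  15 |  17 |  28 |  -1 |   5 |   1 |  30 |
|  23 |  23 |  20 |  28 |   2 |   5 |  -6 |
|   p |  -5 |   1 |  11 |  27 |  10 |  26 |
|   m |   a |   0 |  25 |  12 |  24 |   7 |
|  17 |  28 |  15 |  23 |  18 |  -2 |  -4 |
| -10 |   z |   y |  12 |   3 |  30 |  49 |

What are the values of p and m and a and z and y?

Rows 1 and 2 both sum to 95, so that's the common total.
The known cells in column 3 total 88, leaving 95 − 88 = 7 for the blank.
The known cells in row 7 total 91, leaving 95 − 91 = 4 for the blank.
The known cells in row 4 total 70, leaving 95 − 70 = 25 for the blank.
The known cells in column 1 total 81, leaving 95 − 81 = 14 for the blank.
The known cells in row 5 total 82, leaving 95 − 82 = 13 for the blank.

p = 25, m = 14, a = 13, z = 4, y = 7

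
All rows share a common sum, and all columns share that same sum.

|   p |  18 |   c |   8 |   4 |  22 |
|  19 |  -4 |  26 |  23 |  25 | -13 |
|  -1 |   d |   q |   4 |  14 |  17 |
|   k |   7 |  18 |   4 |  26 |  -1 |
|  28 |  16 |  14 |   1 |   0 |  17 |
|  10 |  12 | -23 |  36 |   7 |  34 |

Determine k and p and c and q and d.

Rows 2 and 5 both sum to 76, so that's the common total.
Column 2: 18 − 4 + 7 + 16 + 12 = 49, so its missing entry is 76 − 49 = 27.
Row 4: 7 + 18 + 4 + 26 − 1 = 54, so its missing entry is 76 − 54 = 22.
Column 1: 19 − 1 + 22 + 28 + 10 = 78, so its missing entry is 76 − 78 = -2.
Row 1: -2 + 18 + 8 + 4 + 22 = 50, so its missing entry is 76 − 50 = 26.
Row 3: -1 + 27 + 4 + 14 + 17 = 61, so its missing entry is 76 − 61 = 15.

k = 22, p = -2, c = 26, q = 15, d = 27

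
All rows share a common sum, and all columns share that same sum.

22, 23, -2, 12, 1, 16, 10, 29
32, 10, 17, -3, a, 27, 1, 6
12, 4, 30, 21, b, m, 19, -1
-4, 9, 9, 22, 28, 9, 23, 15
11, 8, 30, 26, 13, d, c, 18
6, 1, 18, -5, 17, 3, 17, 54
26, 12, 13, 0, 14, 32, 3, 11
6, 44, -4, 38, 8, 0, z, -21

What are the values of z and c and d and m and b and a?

Rows 1 and 4 both sum to 111, so that's the common total.
The known cells in row 2 total 90, leaving 111 − 90 = 21 for the blank.
The known cells in column 5 total 102, leaving 111 − 102 = 9 for the blank.
The known cells in row 8 total 71, leaving 111 − 71 = 40 for the blank.
The known cells in column 7 total 113, leaving 111 − 113 = -2 for the blank.
The known cells in row 5 total 104, leaving 111 − 104 = 7 for the blank.
The known cells in row 3 total 94, leaving 111 − 94 = 17 for the blank.

z = 40, c = -2, d = 7, m = 17, b = 9, a = 21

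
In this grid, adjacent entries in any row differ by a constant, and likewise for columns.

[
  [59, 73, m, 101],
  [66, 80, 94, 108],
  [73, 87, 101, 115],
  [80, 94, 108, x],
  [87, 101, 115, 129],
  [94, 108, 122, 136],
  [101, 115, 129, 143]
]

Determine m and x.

m = 87, x = 122

Along each row the entries change by 14 per step; down each column they change by 7.
Row 1: from 59 at column 1, stepping by 14 to column 3 gives 87.
Row 4: from 80 at column 1, stepping by 14 to column 4 gives 122.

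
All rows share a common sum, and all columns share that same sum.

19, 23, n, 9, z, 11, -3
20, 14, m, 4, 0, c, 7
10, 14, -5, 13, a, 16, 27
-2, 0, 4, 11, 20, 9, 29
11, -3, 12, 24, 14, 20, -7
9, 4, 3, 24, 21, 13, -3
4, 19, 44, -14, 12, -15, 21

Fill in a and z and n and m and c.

Rows 4 and 5 both sum to 71, so that's the common total.
Row 3 has 10 + 14 − 5 + 13 + 16 + 27 = 75; the blank must be 71 − 75 = -4.
Column 5 has 0 − 4 + 20 + 14 + 21 + 12 = 63; the blank must be 71 − 63 = 8.
Column 6 has 11 + 16 + 9 + 20 + 13 − 15 = 54; the blank must be 71 − 54 = 17.
Row 2 has 20 + 14 + 4 + 0 + 17 + 7 = 62; the blank must be 71 − 62 = 9.
Row 1 has 19 + 23 + 9 + 8 + 11 − 3 = 67; the blank must be 71 − 67 = 4.

a = -4, z = 8, n = 4, m = 9, c = 17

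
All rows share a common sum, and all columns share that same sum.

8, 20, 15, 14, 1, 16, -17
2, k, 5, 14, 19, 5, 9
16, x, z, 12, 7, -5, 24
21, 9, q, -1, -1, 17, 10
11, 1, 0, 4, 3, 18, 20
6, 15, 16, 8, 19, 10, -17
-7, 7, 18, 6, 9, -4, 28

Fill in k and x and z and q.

Rows 1 and 5 both sum to 57, so that's the common total.
The known cells in row 2 total 54, leaving 57 − 54 = 3 for the blank.
The known cells in column 2 total 55, leaving 57 − 55 = 2 for the blank.
The known cells in row 4 total 55, leaving 57 − 55 = 2 for the blank.
The known cells in row 3 total 56, leaving 57 − 56 = 1 for the blank.

k = 3, x = 2, z = 1, q = 2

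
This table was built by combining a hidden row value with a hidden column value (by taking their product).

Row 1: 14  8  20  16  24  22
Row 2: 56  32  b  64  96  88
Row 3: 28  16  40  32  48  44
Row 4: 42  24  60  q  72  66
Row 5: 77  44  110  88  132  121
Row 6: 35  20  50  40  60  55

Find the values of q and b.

Each row is a constant multiple of every other row — this is a multiplication table with the headers hidden.
Row 4 is 72/24 = 3/1 times row 1, so its entry in column 4 is 16 × 3/1 = 48.
Row 2 is 96/24 = 4/1 times row 1, so its entry in column 3 is 20 × 4/1 = 80.

q = 48, b = 80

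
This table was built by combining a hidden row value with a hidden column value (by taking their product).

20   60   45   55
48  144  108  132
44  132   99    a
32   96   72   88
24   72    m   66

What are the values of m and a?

m = 54, a = 121

Each row is a constant multiple of every other row — this is a multiplication table with the headers hidden.
Row 5 is 24/20 = 6/5 times row 1, so its entry in column 3 is 45 × 6/5 = 54.
Row 3 is 44/20 = 11/5 times row 1, so its entry in column 4 is 55 × 11/5 = 121.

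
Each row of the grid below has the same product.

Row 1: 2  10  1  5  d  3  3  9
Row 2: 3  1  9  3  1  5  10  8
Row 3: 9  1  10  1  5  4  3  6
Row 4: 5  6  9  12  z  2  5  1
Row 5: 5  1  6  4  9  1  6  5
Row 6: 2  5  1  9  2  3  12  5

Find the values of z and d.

z = 1, d = 4

Rows 2 and 3 each multiply to 32400, so every row has product 32400.
Row 4: 5×6×9×12×2×5×1 = 32400, so the missing entry is 32400 ÷ 32400 = 1.
Row 1: 2×10×1×5×3×3×9 = 8100, so the missing entry is 32400 ÷ 8100 = 4.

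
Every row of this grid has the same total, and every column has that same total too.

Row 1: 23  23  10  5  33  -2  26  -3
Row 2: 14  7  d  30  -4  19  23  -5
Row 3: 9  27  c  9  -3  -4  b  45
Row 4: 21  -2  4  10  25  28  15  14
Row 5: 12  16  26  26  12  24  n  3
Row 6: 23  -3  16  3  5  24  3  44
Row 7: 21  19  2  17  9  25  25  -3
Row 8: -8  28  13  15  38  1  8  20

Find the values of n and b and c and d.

Rows 1 and 4 both sum to 115, so that's the common total.
The known cells in row 2 total 84, leaving 115 − 84 = 31 for the blank.
The known cells in row 5 total 119, leaving 115 − 119 = -4 for the blank.
The known cells in column 7 total 96, leaving 115 − 96 = 19 for the blank.
The known cells in row 3 total 102, leaving 115 − 102 = 13 for the blank.

n = -4, b = 19, c = 13, d = 31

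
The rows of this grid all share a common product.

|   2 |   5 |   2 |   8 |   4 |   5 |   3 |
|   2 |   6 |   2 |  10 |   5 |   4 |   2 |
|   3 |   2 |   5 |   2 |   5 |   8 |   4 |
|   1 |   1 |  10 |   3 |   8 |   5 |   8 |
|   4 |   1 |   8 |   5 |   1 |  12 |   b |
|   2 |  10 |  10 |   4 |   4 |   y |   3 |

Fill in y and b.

Rows 1 and 4 each multiply to 9600, so every row has product 9600.
Row 6: 2×10×10×4×4×3 = 9600, so the missing entry is 9600 ÷ 9600 = 1.
Row 5: 4×1×8×5×1×12 = 1920, so the missing entry is 9600 ÷ 1920 = 5.

y = 1, b = 5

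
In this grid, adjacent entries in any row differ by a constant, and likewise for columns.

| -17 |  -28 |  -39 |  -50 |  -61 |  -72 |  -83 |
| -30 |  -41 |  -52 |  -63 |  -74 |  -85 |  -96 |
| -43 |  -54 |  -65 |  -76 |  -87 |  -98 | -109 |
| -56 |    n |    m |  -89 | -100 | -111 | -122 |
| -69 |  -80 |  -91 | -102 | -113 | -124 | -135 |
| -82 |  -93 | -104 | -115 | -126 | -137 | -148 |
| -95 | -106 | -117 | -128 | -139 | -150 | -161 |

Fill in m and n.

m = -78, n = -67

Along each row the entries change by -11 per step; down each column they change by -13.
Row 4: from -56 at column 1, stepping by -11 to column 3 gives -78.
Row 4: from -56 at column 1, stepping by -11 to column 2 gives -67.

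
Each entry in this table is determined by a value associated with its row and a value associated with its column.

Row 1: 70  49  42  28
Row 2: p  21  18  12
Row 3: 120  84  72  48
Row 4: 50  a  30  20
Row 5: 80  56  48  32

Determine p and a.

p = 30, a = 35

Each row is a constant multiple of every other row — this is a multiplication table with the headers hidden.
Row 2 is 18/42 = 3/7 times row 1, so its entry in column 1 is 70 × 3/7 = 30.
Row 4 is 30/42 = 5/7 times row 1, so its entry in column 2 is 49 × 5/7 = 35.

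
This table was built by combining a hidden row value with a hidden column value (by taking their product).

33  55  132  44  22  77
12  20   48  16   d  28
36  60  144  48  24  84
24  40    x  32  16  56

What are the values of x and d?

Each row is a constant multiple of every other row — this is a multiplication table with the headers hidden.
Row 4 is 56/77 = 8/11 times row 1, so its entry in column 3 is 132 × 8/11 = 96.
Row 2 is 28/77 = 4/11 times row 1, so its entry in column 5 is 22 × 4/11 = 8.

x = 96, d = 8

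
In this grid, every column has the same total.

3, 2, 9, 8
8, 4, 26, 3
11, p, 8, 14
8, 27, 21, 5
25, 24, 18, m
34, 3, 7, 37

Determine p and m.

The complete columns each total 89.
Column 2 is missing 89 − 60 = 29 (since 2 + 4 + 27 + 24 + 3 = 60).
Column 4 is missing 89 − 67 = 22 (since 8 + 3 + 14 + 5 + 37 = 67).

p = 29, m = 22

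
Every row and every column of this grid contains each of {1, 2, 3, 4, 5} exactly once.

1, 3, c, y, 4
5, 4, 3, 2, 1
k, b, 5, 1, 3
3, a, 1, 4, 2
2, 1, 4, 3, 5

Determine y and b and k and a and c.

For row 4, column 2: row 4 already has {1, 2, 3, 4}; that leaves 5.
At (row 3, col 2): column 2 already has {1, 3, 4, 5}, so the value is 2.
Cell (1,4): column 4 already has {1, 2, 3, 4} → 5.
At (row 3, col 1): row 3 already has {1, 2, 3, 5}, so the value is 4.
Cell (1,3): row 1 already has {1, 3, 4, 5} → 2.

y = 5, b = 2, k = 4, a = 5, c = 2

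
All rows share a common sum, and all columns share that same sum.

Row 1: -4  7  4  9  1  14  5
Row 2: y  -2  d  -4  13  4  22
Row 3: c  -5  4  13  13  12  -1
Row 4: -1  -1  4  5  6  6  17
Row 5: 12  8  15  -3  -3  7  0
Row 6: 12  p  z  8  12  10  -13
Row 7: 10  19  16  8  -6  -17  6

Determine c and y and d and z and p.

c = 0, y = 7, d = -4, z = -3, p = 10

Rows 1 and 4 both sum to 36, so that's the common total.
The known cells in row 3 total 36, leaving 36 − 36 = 0 for the blank.
The known cells in column 2 total 26, leaving 36 − 26 = 10 for the blank.
The known cells in column 1 total 29, leaving 36 − 29 = 7 for the blank.
The known cells in row 2 total 40, leaving 36 − 40 = -4 for the blank.
The known cells in row 6 total 39, leaving 36 − 39 = -3 for the blank.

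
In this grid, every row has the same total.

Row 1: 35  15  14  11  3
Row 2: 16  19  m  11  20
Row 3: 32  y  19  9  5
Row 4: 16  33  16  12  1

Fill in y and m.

y = 13, m = 12

Rows 1 and 4 both add up to 78, so every row sums to 78.
Row 3: 32 + 19 + 9 + 5 = 65, so the missing entry is 78 − 65 = 13.
Row 2: 16 + 19 + 11 + 20 = 66, so the missing entry is 78 − 66 = 12.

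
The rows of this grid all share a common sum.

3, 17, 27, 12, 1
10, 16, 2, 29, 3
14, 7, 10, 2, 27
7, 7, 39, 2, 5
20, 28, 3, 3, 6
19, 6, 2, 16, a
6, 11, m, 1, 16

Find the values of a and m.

The complete rows each total 60.
Row 6 is missing 60 − 43 = 17 (since 19 + 6 + 2 + 16 = 43).
Row 7 is missing 60 − 34 = 26 (since 6 + 11 + 1 + 16 = 34).

a = 17, m = 26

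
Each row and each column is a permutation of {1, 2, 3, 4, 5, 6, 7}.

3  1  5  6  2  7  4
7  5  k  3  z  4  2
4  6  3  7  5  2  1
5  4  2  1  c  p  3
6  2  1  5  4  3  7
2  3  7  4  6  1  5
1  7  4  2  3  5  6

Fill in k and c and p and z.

k = 6, c = 7, p = 6, z = 1

At (row 2, col 3): column 3 already has {1, 2, 3, 4, 5, 7}, so the value is 6.
Cell (2,5): row 2 already has {2, 3, 4, 5, 6, 7} → 1.
At (row 4, col 5): column 5 already has {1, 2, 3, 4, 5, 6}, so the value is 7.
For row 4, column 6: row 4 already has {1, 2, 3, 4, 5, 7}; that leaves 6.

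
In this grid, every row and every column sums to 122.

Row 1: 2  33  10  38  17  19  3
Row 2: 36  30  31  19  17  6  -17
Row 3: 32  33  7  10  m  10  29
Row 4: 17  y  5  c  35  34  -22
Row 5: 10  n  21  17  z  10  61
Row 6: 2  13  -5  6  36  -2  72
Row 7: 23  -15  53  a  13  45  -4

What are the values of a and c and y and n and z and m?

a = 7, c = 25, y = 28, n = 0, z = 3, m = 1

Row 3 has 32 + 33 + 7 + 10 + 10 + 29 = 121; the blank must be 122 − 121 = 1.
Column 5 has 17 + 17 + 1 + 35 + 36 + 13 = 119; the blank must be 122 − 119 = 3.
Row 7 has 23 − 15 + 53 + 13 + 45 − 4 = 115; the blank must be 122 − 115 = 7.
Column 4 has 38 + 19 + 10 + 17 + 6 + 7 = 97; the blank must be 122 − 97 = 25.
Row 4 has 17 + 5 + 25 + 35 + 34 − 22 = 94; the blank must be 122 − 94 = 28.
Row 5 has 10 + 21 + 17 + 3 + 10 + 61 = 122; the blank must be 122 − 122 = 0.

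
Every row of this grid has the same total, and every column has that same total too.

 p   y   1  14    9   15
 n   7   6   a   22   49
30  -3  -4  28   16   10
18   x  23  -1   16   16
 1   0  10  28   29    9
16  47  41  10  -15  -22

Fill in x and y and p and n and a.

x = 5, y = 21, p = 17, n = -5, a = -2

Rows 3 and 5 both sum to 77, so that's the common total.
Row 4 has 18 + 23 − 1 + 16 + 16 = 72; the blank must be 77 − 72 = 5.
Column 2 has 7 − 3 + 5 + 0 + 47 = 56; the blank must be 77 − 56 = 21.
Row 1 has 21 + 1 + 14 + 9 + 15 = 60; the blank must be 77 − 60 = 17.
Column 1 has 17 + 30 + 18 + 1 + 16 = 82; the blank must be 77 − 82 = -5.
Row 2 has -5 + 7 + 6 + 22 + 49 = 79; the blank must be 77 − 79 = -2.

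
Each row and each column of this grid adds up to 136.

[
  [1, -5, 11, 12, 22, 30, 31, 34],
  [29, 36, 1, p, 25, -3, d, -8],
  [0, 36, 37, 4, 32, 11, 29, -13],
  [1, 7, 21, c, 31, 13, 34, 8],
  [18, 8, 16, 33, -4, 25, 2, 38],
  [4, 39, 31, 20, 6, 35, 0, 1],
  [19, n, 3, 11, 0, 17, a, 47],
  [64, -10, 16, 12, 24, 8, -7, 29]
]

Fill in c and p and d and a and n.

c = 21, p = 23, d = 33, a = 14, n = 25

Column 2 has -5 + 36 + 36 + 7 + 8 + 39 − 10 = 111; the blank must be 136 − 111 = 25.
Row 4 has 1 + 7 + 21 + 31 + 13 + 34 + 8 = 115; the blank must be 136 − 115 = 21.
Row 7 has 19 + 25 + 3 + 11 + 0 + 17 + 47 = 122; the blank must be 136 − 122 = 14.
Column 7 has 31 + 29 + 34 + 2 + 0 + 14 − 7 = 103; the blank must be 136 − 103 = 33.
Row 2 has 29 + 36 + 1 + 25 − 3 + 33 − 8 = 113; the blank must be 136 − 113 = 23.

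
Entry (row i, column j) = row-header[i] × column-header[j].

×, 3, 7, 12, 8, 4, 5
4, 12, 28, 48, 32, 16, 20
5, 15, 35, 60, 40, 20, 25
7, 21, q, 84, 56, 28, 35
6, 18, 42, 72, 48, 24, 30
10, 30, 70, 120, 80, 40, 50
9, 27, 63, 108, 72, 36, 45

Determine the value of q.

7 × 7 = 49.

49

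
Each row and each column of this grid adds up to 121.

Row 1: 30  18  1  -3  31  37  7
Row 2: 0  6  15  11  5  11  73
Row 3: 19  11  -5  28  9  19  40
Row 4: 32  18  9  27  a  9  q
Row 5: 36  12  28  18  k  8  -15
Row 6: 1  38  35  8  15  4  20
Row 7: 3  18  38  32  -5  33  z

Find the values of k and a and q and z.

k = 34, a = 32, q = -6, z = 2

Row 5 has 36 + 12 + 28 + 18 + 8 − 15 = 87; the blank must be 121 − 87 = 34.
Row 7 has 3 + 18 + 38 + 32 − 5 + 33 = 119; the blank must be 121 − 119 = 2.
Column 5 has 31 + 5 + 9 + 34 + 15 − 5 = 89; the blank must be 121 − 89 = 32.
Row 4 has 32 + 18 + 9 + 27 + 32 + 9 = 127; the blank must be 121 − 127 = -6.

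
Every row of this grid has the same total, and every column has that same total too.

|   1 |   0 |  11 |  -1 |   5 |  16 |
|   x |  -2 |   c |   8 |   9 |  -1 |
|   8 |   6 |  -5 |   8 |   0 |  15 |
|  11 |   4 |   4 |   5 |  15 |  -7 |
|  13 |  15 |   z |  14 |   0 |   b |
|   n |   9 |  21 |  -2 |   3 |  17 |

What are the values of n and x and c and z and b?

Rows 1 and 3 both sum to 32, so that's the common total.
Column 6: 16 − 1 + 15 − 7 + 17 = 40, so its missing entry is 32 − 40 = -8.
Row 5: 13 + 15 + 14 + 0 − 8 = 34, so its missing entry is 32 − 34 = -2.
Column 3: 11 − 5 + 4 − 2 + 21 = 29, so its missing entry is 32 − 29 = 3.
Row 6: 9 + 21 − 2 + 3 + 17 = 48, so its missing entry is 32 − 48 = -16.
Row 2: -2 + 3 + 8 + 9 − 1 = 17, so its missing entry is 32 − 17 = 15.

n = -16, x = 15, c = 3, z = -2, b = -8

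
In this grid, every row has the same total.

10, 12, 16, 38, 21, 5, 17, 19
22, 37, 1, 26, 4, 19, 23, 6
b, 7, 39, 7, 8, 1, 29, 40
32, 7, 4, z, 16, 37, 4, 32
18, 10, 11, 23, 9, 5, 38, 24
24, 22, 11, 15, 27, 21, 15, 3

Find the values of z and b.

z = 6, b = 7

Row 1 sums to 138 and so does row 6; that's the common total.
In row 4 the known cells total 132, leaving 138 − 132 = 6.
In row 3 the known cells total 131, leaving 138 − 131 = 7.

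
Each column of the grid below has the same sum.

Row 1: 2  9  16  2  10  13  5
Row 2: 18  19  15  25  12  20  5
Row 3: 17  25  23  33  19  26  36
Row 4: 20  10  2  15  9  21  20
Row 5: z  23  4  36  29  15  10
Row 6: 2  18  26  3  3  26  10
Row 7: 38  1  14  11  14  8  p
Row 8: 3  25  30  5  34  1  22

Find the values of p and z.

p = 22, z = 30

Columns 2 and 5 both add up to 130, so every column sums to 130.
Column 7: 5 + 5 + 36 + 20 + 10 + 10 + 22 = 108, so the missing entry is 130 − 108 = 22.
Column 1: 2 + 18 + 17 + 20 + 2 + 38 + 3 = 100, so the missing entry is 130 − 100 = 30.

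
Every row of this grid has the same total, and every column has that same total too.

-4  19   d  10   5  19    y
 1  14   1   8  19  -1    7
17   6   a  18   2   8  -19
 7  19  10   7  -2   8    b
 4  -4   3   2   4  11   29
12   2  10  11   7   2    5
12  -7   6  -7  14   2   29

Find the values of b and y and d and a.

Rows 2 and 5 both sum to 49, so that's the common total.
Row 3: 17 + 6 + 18 + 2 + 8 − 19 = 32, so its missing entry is 49 − 32 = 17.
Column 3: 1 + 17 + 10 + 3 + 10 + 6 = 47, so its missing entry is 49 − 47 = 2.
Row 1: -4 + 19 + 2 + 10 + 5 + 19 = 51, so its missing entry is 49 − 51 = -2.
Row 4: 7 + 19 + 10 + 7 − 2 + 8 = 49, so its missing entry is 49 − 49 = 0.

b = 0, y = -2, d = 2, a = 17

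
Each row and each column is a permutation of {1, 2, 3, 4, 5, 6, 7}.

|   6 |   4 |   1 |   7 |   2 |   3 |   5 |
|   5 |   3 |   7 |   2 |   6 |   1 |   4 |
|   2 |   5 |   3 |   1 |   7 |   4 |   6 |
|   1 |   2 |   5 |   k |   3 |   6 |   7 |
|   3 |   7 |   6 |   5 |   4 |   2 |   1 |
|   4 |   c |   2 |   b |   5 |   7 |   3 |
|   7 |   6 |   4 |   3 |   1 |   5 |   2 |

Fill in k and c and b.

At (row 4, col 4): row 4 already has {1, 2, 3, 5, 6, 7}, so the value is 4.
Cell (6,4): column 4 already has {1, 2, 3, 4, 5, 7} → 6.
For row 6, column 2: row 6 already has {2, 3, 4, 5, 6, 7}; that leaves 1.

k = 4, c = 1, b = 6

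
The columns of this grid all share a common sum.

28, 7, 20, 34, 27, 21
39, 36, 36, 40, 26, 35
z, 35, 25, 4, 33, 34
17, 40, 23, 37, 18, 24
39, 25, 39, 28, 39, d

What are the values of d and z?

Column 2 sums to 143 and so does column 4; that's the common total.
In column 6 the known cells total 114, leaving 143 − 114 = 29.
In column 1 the known cells total 123, leaving 143 − 123 = 20.

d = 29, z = 20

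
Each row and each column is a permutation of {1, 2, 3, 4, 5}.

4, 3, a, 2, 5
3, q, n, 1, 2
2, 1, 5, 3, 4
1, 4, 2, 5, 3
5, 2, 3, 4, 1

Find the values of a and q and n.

At (row 2, col 2): column 2 already has {1, 2, 3, 4}, so the value is 5.
At (row 2, col 3): row 2 already has {1, 2, 3, 5}, so the value is 4.
At (row 1, col 3): row 1 already has {2, 3, 4, 5}, so the value is 1.

a = 1, q = 5, n = 4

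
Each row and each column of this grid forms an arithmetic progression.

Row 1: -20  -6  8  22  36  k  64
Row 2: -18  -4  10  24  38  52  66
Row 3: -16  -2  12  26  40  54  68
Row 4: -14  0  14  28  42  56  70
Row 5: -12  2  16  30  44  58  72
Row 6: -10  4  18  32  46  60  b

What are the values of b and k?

b = 74, k = 50

Along each row the entries change by 14 per step; down each column they change by 2.
Row 6: from -10 at column 1, stepping by 14 to column 7 gives 74.
Row 1: from -20 at column 1, stepping by 14 to column 6 gives 50.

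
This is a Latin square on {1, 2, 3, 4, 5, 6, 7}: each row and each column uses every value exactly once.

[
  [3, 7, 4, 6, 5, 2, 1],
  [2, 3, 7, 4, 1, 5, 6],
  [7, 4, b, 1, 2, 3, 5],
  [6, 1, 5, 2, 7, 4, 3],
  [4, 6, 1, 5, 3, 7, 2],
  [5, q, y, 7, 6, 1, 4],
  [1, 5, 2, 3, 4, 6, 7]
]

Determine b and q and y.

b = 6, q = 2, y = 3

At (row 3, col 3): row 3 already has {1, 2, 3, 4, 5, 7}, so the value is 6.
At (row 6, col 2): column 2 already has {1, 3, 4, 5, 6, 7}, so the value is 2.
For row 6, column 3: row 6 already has {1, 2, 4, 5, 6, 7}; that leaves 3.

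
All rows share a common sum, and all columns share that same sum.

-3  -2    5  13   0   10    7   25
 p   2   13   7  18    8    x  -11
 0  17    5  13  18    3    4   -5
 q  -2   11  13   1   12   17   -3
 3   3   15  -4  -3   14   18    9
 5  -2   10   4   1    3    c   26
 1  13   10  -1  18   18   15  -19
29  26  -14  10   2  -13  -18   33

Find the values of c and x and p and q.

Rows 1 and 3 both sum to 55, so that's the common total.
The known cells in row 6 total 47, leaving 55 − 47 = 8 for the blank.
The known cells in column 7 total 51, leaving 55 − 51 = 4 for the blank.
The known cells in row 2 total 41, leaving 55 − 41 = 14 for the blank.
The known cells in row 4 total 49, leaving 55 − 49 = 6 for the blank.

c = 8, x = 4, p = 14, q = 6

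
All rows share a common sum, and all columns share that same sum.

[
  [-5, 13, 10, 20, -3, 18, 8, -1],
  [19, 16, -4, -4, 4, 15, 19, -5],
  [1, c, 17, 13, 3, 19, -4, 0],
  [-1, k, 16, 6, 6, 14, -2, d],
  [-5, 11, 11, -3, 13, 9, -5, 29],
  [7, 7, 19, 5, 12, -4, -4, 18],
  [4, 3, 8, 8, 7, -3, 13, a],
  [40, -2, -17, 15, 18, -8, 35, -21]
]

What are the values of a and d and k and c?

Rows 1 and 2 both sum to 60, so that's the common total.
Row 7 has 4 + 3 + 8 + 8 + 7 − 3 + 13 = 40; the blank must be 60 − 40 = 20.
Row 3 has 1 + 17 + 13 + 3 + 19 − 4 + 0 = 49; the blank must be 60 − 49 = 11.
Column 2 has 13 + 16 + 11 + 11 + 7 + 3 − 2 = 59; the blank must be 60 − 59 = 1.
Row 4 has -1 + 1 + 16 + 6 + 6 + 14 − 2 = 40; the blank must be 60 − 40 = 20.

a = 20, d = 20, k = 1, c = 11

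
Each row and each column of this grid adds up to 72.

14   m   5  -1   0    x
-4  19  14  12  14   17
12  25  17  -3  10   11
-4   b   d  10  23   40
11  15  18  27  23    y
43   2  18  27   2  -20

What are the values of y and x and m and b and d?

y = -22, x = 46, m = 8, b = 3, d = 0

Row 5 has 11 + 15 + 18 + 27 + 23 = 94; the blank must be 72 − 94 = -22.
Column 6 has 17 + 11 + 40 − 22 − 20 = 26; the blank must be 72 − 26 = 46.
Row 1 has 14 + 5 − 1 + 0 + 46 = 64; the blank must be 72 − 64 = 8.
Column 2 has 8 + 19 + 25 + 15 + 2 = 69; the blank must be 72 − 69 = 3.
Row 4 has -4 + 3 + 10 + 23 + 40 = 72; the blank must be 72 − 72 = 0.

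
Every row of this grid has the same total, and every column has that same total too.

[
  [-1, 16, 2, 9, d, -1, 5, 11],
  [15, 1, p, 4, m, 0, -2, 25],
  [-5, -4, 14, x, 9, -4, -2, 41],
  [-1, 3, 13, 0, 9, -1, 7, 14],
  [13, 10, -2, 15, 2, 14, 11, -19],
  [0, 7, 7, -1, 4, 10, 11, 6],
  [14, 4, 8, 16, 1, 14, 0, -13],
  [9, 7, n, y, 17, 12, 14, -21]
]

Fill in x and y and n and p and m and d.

Rows 4 and 5 both sum to 44, so that's the common total.
Row 1: -1 + 16 + 2 + 9 − 1 + 5 + 11 = 41, so its missing entry is 44 − 41 = 3.
Column 5: 3 + 9 + 9 + 2 + 4 + 1 + 17 = 45, so its missing entry is 44 − 45 = -1.
Row 2: 15 + 1 + 4 − 1 + 0 − 2 + 25 = 42, so its missing entry is 44 − 42 = 2.
Row 3: -5 − 4 + 14 + 9 − 4 − 2 + 41 = 49, so its missing entry is 44 − 49 = -5.
Column 4: 9 + 4 − 5 + 0 + 15 − 1 + 16 = 38, so its missing entry is 44 − 38 = 6.
Row 8: 9 + 7 + 6 + 17 + 12 + 14 − 21 = 44, so its missing entry is 44 − 44 = 0.

x = -5, y = 6, n = 0, p = 2, m = -1, d = 3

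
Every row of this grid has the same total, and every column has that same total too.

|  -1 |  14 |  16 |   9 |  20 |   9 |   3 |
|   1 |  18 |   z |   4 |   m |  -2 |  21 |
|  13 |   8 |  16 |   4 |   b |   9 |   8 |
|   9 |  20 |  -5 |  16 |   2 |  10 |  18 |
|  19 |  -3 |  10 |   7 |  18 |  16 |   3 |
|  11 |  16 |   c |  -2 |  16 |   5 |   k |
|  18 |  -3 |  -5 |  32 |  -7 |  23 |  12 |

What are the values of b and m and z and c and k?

b = 12, m = 9, z = 19, c = 19, k = 5

Rows 1 and 4 both sum to 70, so that's the common total.
The known cells in row 3 total 58, leaving 70 − 58 = 12 for the blank.
The known cells in column 5 total 61, leaving 70 − 61 = 9 for the blank.
The known cells in row 2 total 51, leaving 70 − 51 = 19 for the blank.
The known cells in column 7 total 65, leaving 70 − 65 = 5 for the blank.
The known cells in row 6 total 51, leaving 70 − 51 = 19 for the blank.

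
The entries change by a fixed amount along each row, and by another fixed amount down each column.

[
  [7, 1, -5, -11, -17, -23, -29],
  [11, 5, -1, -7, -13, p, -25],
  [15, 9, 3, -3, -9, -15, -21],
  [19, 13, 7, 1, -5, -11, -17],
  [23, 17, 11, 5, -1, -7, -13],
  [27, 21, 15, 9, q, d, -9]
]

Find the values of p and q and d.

Along each row the entries change by -6 per step; down each column they change by 4.
Row 2: from 11 at column 1, stepping by -6 to column 6 gives -19.
Row 6: from 27 at column 1, stepping by -6 to column 5 gives 3.
Row 6: from 27 at column 1, stepping by -6 to column 6 gives -3.

p = -19, q = 3, d = -3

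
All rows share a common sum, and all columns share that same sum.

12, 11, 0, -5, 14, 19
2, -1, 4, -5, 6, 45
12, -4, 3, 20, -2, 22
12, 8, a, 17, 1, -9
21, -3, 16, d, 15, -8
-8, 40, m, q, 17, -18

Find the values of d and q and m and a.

d = 10, q = 14, m = 6, a = 22

Rows 1 and 2 both sum to 51, so that's the common total.
Row 4: 12 + 8 + 17 + 1 − 9 = 29, so its missing entry is 51 − 29 = 22.
Column 3: 0 + 4 + 3 + 22 + 16 = 45, so its missing entry is 51 − 45 = 6.
Row 6: -8 + 40 + 6 + 17 − 18 = 37, so its missing entry is 51 − 37 = 14.
Row 5: 21 − 3 + 16 + 15 − 8 = 41, so its missing entry is 51 − 41 = 10.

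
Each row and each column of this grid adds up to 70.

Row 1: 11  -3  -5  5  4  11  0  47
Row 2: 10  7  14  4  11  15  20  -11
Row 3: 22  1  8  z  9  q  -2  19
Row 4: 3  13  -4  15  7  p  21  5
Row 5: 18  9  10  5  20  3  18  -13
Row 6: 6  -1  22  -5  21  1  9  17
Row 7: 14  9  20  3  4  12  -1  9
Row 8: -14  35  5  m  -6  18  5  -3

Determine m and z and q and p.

Row 4 has 3 + 13 − 4 + 15 + 7 + 21 + 5 = 60; the blank must be 70 − 60 = 10.
Column 6 has 11 + 15 + 10 + 3 + 1 + 12 + 18 = 70; the blank must be 70 − 70 = 0.
Row 3 has 22 + 1 + 8 + 9 + 0 − 2 + 19 = 57; the blank must be 70 − 57 = 13.
Row 8 has -14 + 35 + 5 − 6 + 18 + 5 − 3 = 40; the blank must be 70 − 40 = 30.

m = 30, z = 13, q = 0, p = 10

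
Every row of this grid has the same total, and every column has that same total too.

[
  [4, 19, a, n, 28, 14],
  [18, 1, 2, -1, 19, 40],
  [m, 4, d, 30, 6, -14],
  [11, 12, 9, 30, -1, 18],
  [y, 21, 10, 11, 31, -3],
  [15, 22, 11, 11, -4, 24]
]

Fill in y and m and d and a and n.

Rows 2 and 4 both sum to 79, so that's the common total.
Row 5: 21 + 10 + 11 + 31 − 3 = 70, so its missing entry is 79 − 70 = 9.
Column 4: -1 + 30 + 30 + 11 + 11 = 81, so its missing entry is 79 − 81 = -2.
Column 1: 4 + 18 + 11 + 9 + 15 = 57, so its missing entry is 79 − 57 = 22.
Row 1: 4 + 19 − 2 + 28 + 14 = 63, so its missing entry is 79 − 63 = 16.
Row 3: 22 + 4 + 30 + 6 − 14 = 48, so its missing entry is 79 − 48 = 31.

y = 9, m = 22, d = 31, a = 16, n = -2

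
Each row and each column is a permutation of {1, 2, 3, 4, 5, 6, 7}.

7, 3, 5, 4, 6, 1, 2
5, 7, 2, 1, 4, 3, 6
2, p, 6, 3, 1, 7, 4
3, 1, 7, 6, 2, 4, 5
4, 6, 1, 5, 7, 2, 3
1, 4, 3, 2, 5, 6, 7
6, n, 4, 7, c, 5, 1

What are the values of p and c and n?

p = 5, c = 3, n = 2

For row 7, column 5: column 5 already has {1, 2, 4, 5, 6, 7}; that leaves 3.
At (row 7, col 2): row 7 already has {1, 3, 4, 5, 6, 7}, so the value is 2.
For row 3, column 2: row 3 already has {1, 2, 3, 4, 6, 7}; that leaves 5.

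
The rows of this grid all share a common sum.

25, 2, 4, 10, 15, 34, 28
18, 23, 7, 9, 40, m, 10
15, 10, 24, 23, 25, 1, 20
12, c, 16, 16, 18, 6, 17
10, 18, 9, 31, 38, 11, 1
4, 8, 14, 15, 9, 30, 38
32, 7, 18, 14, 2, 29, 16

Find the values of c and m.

c = 33, m = 11

The complete rows each total 118.
Row 4 is missing 118 − 85 = 33 (since 12 + 16 + 16 + 18 + 6 + 17 = 85).
Row 2 is missing 118 − 107 = 11 (since 18 + 23 + 7 + 9 + 40 + 10 = 107).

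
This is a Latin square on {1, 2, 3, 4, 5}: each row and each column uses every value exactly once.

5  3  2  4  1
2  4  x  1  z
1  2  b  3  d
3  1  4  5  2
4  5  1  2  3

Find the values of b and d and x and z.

b = 5, d = 4, x = 3, z = 5

For row 2, column 5: row 2 is missing {3, 5} and column 5 is missing {4, 5}; that leaves 5.
For row 3, column 5: column 5 already has {1, 2, 3, 5}; that leaves 4.
Cell (2,3): row 2 already has {1, 2, 4, 5} → 3.
Cell (3,3): row 3 already has {1, 2, 3, 4} → 5.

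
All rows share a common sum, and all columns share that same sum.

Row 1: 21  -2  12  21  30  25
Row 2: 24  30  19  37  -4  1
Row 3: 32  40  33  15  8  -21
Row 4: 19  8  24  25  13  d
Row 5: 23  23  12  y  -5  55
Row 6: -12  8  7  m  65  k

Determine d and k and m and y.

d = 18, k = 29, m = 10, y = -1

Rows 1 and 2 both sum to 107, so that's the common total.
Row 4 has 19 + 8 + 24 + 25 + 13 = 89; the blank must be 107 − 89 = 18.
Column 6 has 25 + 1 − 21 + 18 + 55 = 78; the blank must be 107 − 78 = 29.
Row 6 has -12 + 8 + 7 + 65 + 29 = 97; the blank must be 107 − 97 = 10.
Row 5 has 23 + 23 + 12 − 5 + 55 = 108; the blank must be 107 − 108 = -1.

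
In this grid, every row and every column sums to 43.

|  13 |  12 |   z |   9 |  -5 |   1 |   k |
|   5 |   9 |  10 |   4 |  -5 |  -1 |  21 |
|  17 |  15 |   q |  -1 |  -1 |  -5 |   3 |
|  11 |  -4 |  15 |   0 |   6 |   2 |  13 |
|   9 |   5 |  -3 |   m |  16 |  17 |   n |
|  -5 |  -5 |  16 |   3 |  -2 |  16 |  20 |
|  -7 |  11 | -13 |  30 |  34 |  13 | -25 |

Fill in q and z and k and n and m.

Column 4: 9 + 4 − 1 + 0 + 3 + 30 = 45, so its missing entry is 43 − 45 = -2.
Row 5: 9 + 5 − 3 − 2 + 16 + 17 = 42, so its missing entry is 43 − 42 = 1.
Column 7: 21 + 3 + 13 + 1 + 20 − 25 = 33, so its missing entry is 43 − 33 = 10.
Row 1: 13 + 12 + 9 − 5 + 1 + 10 = 40, so its missing entry is 43 − 40 = 3.
Row 3: 17 + 15 − 1 − 1 − 5 + 3 = 28, so its missing entry is 43 − 28 = 15.

q = 15, z = 3, k = 10, n = 1, m = -2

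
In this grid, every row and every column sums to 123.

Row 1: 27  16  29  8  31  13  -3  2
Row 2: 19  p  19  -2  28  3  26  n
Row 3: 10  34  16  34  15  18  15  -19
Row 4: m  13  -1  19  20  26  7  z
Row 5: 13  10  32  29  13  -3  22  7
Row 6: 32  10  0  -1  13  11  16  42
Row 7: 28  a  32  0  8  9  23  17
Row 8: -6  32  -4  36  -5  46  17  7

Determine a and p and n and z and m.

Row 7 has 28 + 32 + 0 + 8 + 9 + 23 + 17 = 117; the blank must be 123 − 117 = 6.
Column 2 has 16 + 34 + 13 + 10 + 10 + 6 + 32 = 121; the blank must be 123 − 121 = 2.
Column 1 has 27 + 19 + 10 + 13 + 32 + 28 − 6 = 123; the blank must be 123 − 123 = 0.
Row 4 has 0 + 13 − 1 + 19 + 20 + 26 + 7 = 84; the blank must be 123 − 84 = 39.
Row 2 has 19 + 2 + 19 − 2 + 28 + 3 + 26 = 95; the blank must be 123 − 95 = 28.

a = 6, p = 2, n = 28, z = 39, m = 0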